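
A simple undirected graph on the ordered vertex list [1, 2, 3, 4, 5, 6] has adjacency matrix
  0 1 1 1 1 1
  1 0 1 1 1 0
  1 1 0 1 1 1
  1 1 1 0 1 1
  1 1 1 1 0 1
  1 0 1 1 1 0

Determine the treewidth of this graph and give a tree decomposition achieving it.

The largest bag has 5 vertices, giving width 4; this decomposition certifies tw(G) ≤ 4. Conversely, {1, 2, 3, 4, 5} is a clique of size 5, and the vertices of any clique must share a bag in every tree decomposition; so some bag has ≥ 5 vertices and tw(G) ≥ 4. Combining the bounds, tw(G) = 4.

Treewidth 4.
One such decomposition:
Bags: B1 = {1, 2, 3, 4, 5}  B2 = {1, 3, 4, 5, 6}
Tree: B1–B2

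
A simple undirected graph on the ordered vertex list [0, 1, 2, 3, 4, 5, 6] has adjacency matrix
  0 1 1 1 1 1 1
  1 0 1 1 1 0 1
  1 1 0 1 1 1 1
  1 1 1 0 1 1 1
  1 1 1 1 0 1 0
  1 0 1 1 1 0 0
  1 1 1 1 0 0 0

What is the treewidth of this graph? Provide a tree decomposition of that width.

Each bag holds 5 vertices, so the decomposition has width 4, which upper-bounds the treewidth. Conversely, {0, 1, 2, 3, 4} is a clique of size 5, and the vertices of any clique must share a bag in every tree decomposition; so some bag has ≥ 5 vertices and tw(G) ≥ 4. Therefore the treewidth is 4.

Treewidth 4.
Bags: B1 = {0, 1, 2, 3, 4}  B2 = {0, 1, 2, 3, 6}  B3 = {0, 2, 3, 4, 5}
Tree: B1–B2, B1–B3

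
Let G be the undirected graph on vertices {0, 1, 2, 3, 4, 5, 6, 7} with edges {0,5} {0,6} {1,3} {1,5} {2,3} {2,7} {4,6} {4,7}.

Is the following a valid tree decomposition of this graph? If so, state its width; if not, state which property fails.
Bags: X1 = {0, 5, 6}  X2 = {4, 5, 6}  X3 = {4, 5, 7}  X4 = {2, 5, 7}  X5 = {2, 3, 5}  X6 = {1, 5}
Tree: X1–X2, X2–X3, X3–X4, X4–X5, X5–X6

No — edge (3,1) lies in no bag.

A tree decomposition must satisfy three properties: every vertex lies in some bag; for every edge, both endpoints lie together in some bag; and for every vertex, the bags containing it form a connected subtree. Here edge (3,1) lies in no bag, so the decomposition is invalid.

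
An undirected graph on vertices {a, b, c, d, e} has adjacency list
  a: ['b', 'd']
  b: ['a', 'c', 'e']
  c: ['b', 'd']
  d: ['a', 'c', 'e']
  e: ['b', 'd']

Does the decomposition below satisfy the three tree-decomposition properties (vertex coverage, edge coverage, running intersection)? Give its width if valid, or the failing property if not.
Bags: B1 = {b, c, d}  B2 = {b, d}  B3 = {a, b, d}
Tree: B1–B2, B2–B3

No — vertex e appears in no bag.

A tree decomposition must satisfy three properties: every vertex lies in some bag; for every edge, both endpoints lie together in some bag; and for every vertex, the bags containing it form a connected subtree. Here vertex e appears in no bag, so the decomposition is invalid.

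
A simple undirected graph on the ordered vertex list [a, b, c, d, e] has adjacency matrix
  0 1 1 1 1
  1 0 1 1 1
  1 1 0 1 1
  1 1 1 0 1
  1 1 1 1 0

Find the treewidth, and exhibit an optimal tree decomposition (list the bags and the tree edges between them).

Treewidth 4.
One such decomposition:
Bags: B1 = {a, b, c, d, e}
Tree: (single bag)

With just one bag of size 5, the width is 5 − 1 = 4, so tw(G) ≤ 4. On the other hand G contains the 5-clique {a, b, c, d, e}. A clique must lie in a single bag of any decomposition, so no decomposition can have width below 4. Hence tw(G) = 4 exactly.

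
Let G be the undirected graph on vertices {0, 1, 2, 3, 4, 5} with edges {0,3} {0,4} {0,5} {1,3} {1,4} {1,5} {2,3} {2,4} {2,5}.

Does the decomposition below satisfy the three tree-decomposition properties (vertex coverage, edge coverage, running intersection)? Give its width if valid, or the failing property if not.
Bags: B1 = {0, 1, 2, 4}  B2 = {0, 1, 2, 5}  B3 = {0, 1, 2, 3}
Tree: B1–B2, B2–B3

Yes; width 3.

Vertex coverage: the bags together contain {0, 1, 2, 3, 4, 5}, the full vertex set. Edge coverage: each edge of G has both endpoints in at least one bag. Running intersection: for every vertex, the bags containing it form a connected subtree. All three properties hold, so this is a valid tree decomposition of width max|bag| − 1 = 3, and hence tw(G) ≤ 3.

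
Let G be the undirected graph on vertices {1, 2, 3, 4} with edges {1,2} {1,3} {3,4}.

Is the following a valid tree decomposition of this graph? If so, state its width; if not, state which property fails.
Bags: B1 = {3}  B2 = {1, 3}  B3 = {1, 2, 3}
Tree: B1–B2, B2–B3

A tree decomposition must satisfy three properties: every vertex lies in some bag; for every edge, both endpoints lie together in some bag; and for every vertex, the bags containing it form a connected subtree. Here vertex 4 appears in no bag, so the decomposition is invalid.

No — vertex 4 appears in no bag.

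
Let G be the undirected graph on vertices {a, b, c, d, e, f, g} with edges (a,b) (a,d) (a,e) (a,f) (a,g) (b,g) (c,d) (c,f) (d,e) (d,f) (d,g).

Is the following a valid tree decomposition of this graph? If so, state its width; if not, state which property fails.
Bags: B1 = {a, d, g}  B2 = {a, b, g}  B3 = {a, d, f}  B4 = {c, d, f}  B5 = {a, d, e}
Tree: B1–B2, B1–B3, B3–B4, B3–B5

Yes; width 2.

Vertex coverage: the bags together contain {a, b, c, d, e, f, g}, the full vertex set. Edge coverage: each edge of G has both endpoints in at least one bag. Running intersection: for every vertex, the bags containing it form a connected subtree. All three properties hold, so this is a valid tree decomposition of width max|bag| − 1 = 2, and hence tw(G) ≤ 2.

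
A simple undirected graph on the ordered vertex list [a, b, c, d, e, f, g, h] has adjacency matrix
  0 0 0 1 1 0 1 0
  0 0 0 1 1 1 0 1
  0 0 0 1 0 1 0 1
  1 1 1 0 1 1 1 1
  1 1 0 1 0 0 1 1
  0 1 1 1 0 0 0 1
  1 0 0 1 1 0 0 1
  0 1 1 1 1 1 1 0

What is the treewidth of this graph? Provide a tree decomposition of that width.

Treewidth 3.
One optimal decomposition is:
Bags: B1 = {b, d, f, h}  B2 = {b, d, e, h}  B3 = {d, e, g, h}  B4 = {c, d, f, h}  B5 = {a, d, e, g}
Tree: B1–B2, B2–B3, B1–B4, B3–B5

The largest bag has 4 vertices, giving width 3; this decomposition certifies tw(G) ≤ 3. Conversely, {d, e, g, h} is a clique of size 4, and the vertices of any clique must share a bag in every tree decomposition; so some bag has ≥ 4 vertices and tw(G) ≥ 3. Hence tw(G) = 3 exactly.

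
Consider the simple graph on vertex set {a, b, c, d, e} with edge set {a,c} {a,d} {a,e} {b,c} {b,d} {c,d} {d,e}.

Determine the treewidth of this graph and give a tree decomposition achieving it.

Treewidth 2.
Bags: B1 = {a, c, d}  B2 = {a, d, e}  B3 = {b, c, d}
Tree: B1–B2, B1–B3

Each bag holds 3 vertices, so the decomposition has width 2, which upper-bounds the treewidth. For the lower bound, the 3 vertices {a, d, e} are pairwise adjacent, and any tree decomposition puts a clique entirely inside one bag — forcing width ≥ 2. Hence tw(G) = 2 exactly.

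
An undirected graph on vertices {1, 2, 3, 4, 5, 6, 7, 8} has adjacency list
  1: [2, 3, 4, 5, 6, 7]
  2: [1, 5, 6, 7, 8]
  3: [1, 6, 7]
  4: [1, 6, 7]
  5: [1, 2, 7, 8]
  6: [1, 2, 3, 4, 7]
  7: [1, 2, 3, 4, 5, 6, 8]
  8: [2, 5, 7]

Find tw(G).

3

A width-3 tree decomposition is:
Bags: B1 = {1, 4, 6, 7}  B2 = {1, 2, 6, 7}  B3 = {1, 2, 5, 7}  B4 = {1, 3, 6, 7}  B5 = {2, 5, 7, 8}
Tree: B1–B2, B2–B3, B2–B4, B3–B5
Every bag has size at most 4, so the width is 4 − 1 = 3 and tw(G) ≤ 3. For the lower bound, the 4 vertices {2, 5, 7, 8} are pairwise adjacent, and any tree decomposition puts a clique entirely inside one bag — forcing width ≥ 3. Combining the bounds, tw(G) = 3.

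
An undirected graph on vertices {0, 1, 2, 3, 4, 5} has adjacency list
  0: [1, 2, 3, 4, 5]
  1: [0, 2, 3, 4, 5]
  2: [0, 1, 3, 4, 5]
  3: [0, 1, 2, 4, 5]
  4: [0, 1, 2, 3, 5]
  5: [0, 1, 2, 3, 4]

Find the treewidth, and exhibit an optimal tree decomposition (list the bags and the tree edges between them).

With just one bag of size 6, the width is 6 − 1 = 5, so tw(G) ≤ 5. Conversely, {0, 1, 2, 3, 4, 5} is a clique of size 6, and the vertices of any clique must share a bag in every tree decomposition; so some bag has ≥ 6 vertices and tw(G) ≥ 5. Hence tw(G) = 5 exactly.

Treewidth 5.
One such decomposition:
Bags: B1 = {0, 1, 2, 3, 4, 5}
Tree: (single bag)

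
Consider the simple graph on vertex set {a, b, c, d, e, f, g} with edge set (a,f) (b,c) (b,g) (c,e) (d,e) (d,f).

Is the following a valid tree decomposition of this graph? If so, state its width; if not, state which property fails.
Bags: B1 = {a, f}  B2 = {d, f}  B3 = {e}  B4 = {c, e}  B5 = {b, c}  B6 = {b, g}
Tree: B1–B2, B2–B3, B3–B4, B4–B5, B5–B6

No — edge (d,e) lies in no bag.

A tree decomposition must satisfy three properties: every vertex lies in some bag; for every edge, both endpoints lie together in some bag; and for every vertex, the bags containing it form a connected subtree. Here edge (d,e) lies in no bag, so the decomposition is invalid.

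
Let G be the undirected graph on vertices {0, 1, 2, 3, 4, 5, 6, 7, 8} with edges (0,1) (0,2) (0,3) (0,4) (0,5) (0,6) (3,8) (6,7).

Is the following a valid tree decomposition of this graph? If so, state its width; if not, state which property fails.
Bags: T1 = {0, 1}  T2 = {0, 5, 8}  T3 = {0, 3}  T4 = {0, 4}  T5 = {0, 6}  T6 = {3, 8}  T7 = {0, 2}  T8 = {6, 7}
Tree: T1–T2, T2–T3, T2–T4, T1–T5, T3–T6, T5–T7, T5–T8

A tree decomposition must satisfy three properties: every vertex lies in some bag; for every edge, both endpoints lie together in some bag; and for every vertex, the bags containing it form a connected subtree. Here bags containing vertex 8 are not connected in the tree, so the decomposition is invalid.

No — bags containing vertex 8 are not connected in the tree.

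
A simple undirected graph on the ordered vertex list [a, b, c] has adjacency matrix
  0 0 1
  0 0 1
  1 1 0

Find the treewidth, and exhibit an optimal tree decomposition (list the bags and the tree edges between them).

Treewidth 1.
Bags: B1 = {b, c}  B2 = {a, c}
Tree: B1–B2

Each bag holds 2 vertices, so the decomposition has width 1, which upper-bounds the treewidth. Any graph with an edge has treewidth ≥ 1, and G has the edge b–c. Therefore the treewidth is 1.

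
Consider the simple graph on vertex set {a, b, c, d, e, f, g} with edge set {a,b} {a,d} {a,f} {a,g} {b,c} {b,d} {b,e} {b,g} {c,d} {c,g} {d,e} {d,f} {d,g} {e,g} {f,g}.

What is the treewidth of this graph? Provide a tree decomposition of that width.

Each bag holds 4 vertices, so the decomposition has width 3, which upper-bounds the treewidth. On the other hand G contains the 4-clique {a, d, f, g}. A clique must lie in a single bag of any decomposition, so no decomposition can have width below 3. Combining the bounds, tw(G) = 3.

Treewidth 3.
Bags: B1 = {a, b, d, g}  B2 = {b, d, e, g}  B3 = {a, d, f, g}  B4 = {b, c, d, g}
Tree: B1–B2, B1–B3, B1–B4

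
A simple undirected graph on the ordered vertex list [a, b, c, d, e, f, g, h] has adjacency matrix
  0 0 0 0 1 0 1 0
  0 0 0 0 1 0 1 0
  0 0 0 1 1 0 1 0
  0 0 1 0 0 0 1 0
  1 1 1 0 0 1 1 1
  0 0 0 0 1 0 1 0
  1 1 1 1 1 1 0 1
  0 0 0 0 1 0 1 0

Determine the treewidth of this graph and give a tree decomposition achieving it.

Treewidth 2.
Bags: B1 = {c, d, g}  B2 = {c, e, g}  B3 = {e, f, g}  B4 = {e, g, h}  B5 = {a, e, g}  B6 = {b, e, g}
Tree: B1–B2, B2–B3, B2–B4, B3–B5, B4–B6

Every bag has size at most 3, so the width is 3 − 1 = 2 and tw(G) ≤ 2. For the lower bound, the 3 vertices {c, d, g} are pairwise adjacent, and any tree decomposition puts a clique entirely inside one bag — forcing width ≥ 2. The upper and lower bounds meet at 2, so that is the treewidth.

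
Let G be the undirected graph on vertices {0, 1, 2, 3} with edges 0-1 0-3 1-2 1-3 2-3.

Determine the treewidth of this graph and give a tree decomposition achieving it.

Treewidth 2.
One optimal decomposition is:
Bags: B1 = {1, 2, 3}  B2 = {0, 1, 3}
Tree: B1–B2

The largest bag has 3 vertices, giving width 2; this decomposition certifies tw(G) ≤ 2. On the other hand G contains the 3-clique {0, 1, 3}. A clique must lie in a single bag of any decomposition, so no decomposition can have width below 2. Therefore the treewidth is 2.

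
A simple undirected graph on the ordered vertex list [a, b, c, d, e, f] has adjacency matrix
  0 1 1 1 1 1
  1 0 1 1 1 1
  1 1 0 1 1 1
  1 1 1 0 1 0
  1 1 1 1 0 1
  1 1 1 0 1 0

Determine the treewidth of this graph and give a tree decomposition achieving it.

Every bag has size at most 5, so the width is 5 − 1 = 4 and tw(G) ≤ 4. Conversely, {a, b, c, d, e} is a clique of size 5, and the vertices of any clique must share a bag in every tree decomposition; so some bag has ≥ 5 vertices and tw(G) ≥ 4. Therefore the treewidth is 4.

Treewidth 4.
One optimal decomposition is:
Bags: B1 = {a, b, c, e, f}  B2 = {a, b, c, d, e}
Tree: B1–B2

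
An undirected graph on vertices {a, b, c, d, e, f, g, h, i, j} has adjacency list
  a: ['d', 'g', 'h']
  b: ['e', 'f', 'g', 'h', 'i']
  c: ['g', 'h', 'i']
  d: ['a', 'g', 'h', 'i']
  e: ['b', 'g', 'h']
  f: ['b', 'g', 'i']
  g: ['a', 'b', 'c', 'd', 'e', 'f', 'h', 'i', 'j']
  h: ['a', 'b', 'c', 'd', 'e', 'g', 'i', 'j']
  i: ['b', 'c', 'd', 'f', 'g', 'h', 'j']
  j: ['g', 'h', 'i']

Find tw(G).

3

A width-3 tree decomposition is:
Bags: B1 = {b, g, h, i}  B2 = {b, f, g, i}  B3 = {b, e, g, h}  B4 = {g, h, i, j}  B5 = {d, g, h, i}  B6 = {c, g, h, i}  B7 = {a, d, g, h}
Tree: B1–B2, B1–B3, B1–B4, B4–B5, B5–B6, B5–B7
Each bag holds 4 vertices, so the decomposition has width 3, which upper-bounds the treewidth. On the other hand G contains the 4-clique {b, e, g, h}. A clique must lie in a single bag of any decomposition, so no decomposition can have width below 3. Therefore the treewidth is 3.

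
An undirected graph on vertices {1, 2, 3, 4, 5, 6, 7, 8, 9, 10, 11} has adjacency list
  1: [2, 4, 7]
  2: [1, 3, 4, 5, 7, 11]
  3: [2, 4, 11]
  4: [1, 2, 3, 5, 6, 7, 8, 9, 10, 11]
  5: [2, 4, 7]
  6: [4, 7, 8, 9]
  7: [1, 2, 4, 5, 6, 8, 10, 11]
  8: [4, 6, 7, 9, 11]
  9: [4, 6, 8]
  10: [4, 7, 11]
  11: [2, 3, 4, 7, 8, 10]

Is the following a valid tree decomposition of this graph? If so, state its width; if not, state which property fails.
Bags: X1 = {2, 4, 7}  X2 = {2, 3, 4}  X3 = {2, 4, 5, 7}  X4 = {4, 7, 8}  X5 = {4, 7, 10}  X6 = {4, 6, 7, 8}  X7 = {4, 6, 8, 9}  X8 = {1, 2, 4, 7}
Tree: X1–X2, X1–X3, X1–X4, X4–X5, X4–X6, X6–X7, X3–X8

No — vertex 11 appears in no bag.

A tree decomposition must satisfy three properties: every vertex lies in some bag; for every edge, both endpoints lie together in some bag; and for every vertex, the bags containing it form a connected subtree. Here vertex 11 appears in no bag, so the decomposition is invalid.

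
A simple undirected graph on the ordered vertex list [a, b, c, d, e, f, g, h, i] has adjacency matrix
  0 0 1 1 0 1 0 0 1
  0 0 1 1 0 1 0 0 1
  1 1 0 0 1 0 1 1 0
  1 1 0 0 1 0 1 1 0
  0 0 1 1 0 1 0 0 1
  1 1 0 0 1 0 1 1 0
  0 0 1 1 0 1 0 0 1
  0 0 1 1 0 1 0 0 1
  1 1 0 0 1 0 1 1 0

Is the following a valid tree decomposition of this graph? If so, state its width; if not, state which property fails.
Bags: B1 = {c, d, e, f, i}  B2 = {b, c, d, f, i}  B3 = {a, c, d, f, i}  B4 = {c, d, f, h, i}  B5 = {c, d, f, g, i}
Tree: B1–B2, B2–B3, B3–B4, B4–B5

Vertex coverage: the bags together contain {a, b, c, d, e, f, g, h, i}, the full vertex set. Edge coverage: each edge of G has both endpoints in at least one bag. Running intersection: for every vertex, the bags containing it form a connected subtree. All three properties hold, so this is a valid tree decomposition of width max|bag| − 1 = 4, and hence tw(G) ≤ 4.

Yes; width 4.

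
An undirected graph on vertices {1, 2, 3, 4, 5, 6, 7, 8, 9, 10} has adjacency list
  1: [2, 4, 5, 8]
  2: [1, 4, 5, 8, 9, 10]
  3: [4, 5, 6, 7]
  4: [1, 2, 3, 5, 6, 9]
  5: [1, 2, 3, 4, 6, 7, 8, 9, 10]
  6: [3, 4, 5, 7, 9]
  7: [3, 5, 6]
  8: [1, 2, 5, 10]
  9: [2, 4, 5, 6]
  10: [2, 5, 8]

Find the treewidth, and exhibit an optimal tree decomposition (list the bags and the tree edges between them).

Every bag has size at most 4, so the width is 4 − 1 = 3 and tw(G) ≤ 3. On the other hand G contains the 4-clique {1, 2, 5, 8}. A clique must lie in a single bag of any decomposition, so no decomposition can have width below 3. The upper and lower bounds meet at 3, so that is the treewidth.

Treewidth 3.
One such decomposition:
Bags: B1 = {2, 4, 5, 9}  B2 = {1, 2, 4, 5}  B3 = {4, 5, 6, 9}  B4 = {1, 2, 5, 8}  B5 = {2, 5, 8, 10}  B6 = {3, 4, 5, 6}  B7 = {3, 5, 6, 7}
Tree: B1–B2, B1–B3, B2–B4, B4–B5, B3–B6, B6–B7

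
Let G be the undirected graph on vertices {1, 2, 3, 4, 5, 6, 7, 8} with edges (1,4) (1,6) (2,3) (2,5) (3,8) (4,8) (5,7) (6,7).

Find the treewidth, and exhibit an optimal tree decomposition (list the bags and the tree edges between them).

Treewidth 2.
Bags: B1 = {2, 3, 5}  B2 = {3, 5, 7}  B3 = {3, 6, 7}  B4 = {1, 3, 6}  B5 = {1, 3, 4}  B6 = {3, 4, 8}
Tree: B1–B2, B2–B3, B3–B4, B4–B5, B5–B6

Each bag holds 3 vertices, so the decomposition has width 2, which upper-bounds the treewidth. The edges 3–2–5–7–6–1–4–8–3 form a cycle, so G is not a tree and its treewidth is at least 2. Hence tw(G) = 2 exactly.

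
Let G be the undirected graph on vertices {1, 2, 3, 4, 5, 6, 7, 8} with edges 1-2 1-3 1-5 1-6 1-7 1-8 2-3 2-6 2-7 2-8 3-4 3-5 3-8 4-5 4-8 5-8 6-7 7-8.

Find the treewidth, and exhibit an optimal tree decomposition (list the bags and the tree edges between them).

Treewidth 3.
Bags: B1 = {1, 2, 7, 8}  B2 = {1, 2, 3, 8}  B3 = {1, 3, 5, 8}  B4 = {1, 2, 6, 7}  B5 = {3, 4, 5, 8}
Tree: B1–B2, B2–B3, B1–B4, B3–B5

Every bag has size at most 4, so the width is 4 − 1 = 3 and tw(G) ≤ 3. On the other hand G contains the 4-clique {1, 2, 3, 8}. A clique must lie in a single bag of any decomposition, so no decomposition can have width below 3. Therefore the treewidth is 3.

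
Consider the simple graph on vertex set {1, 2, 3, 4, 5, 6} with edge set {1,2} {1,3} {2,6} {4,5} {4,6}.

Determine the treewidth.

A width-1 tree decomposition is:
Bags: B1 = {1, 3}  B2 = {1, 2}  B3 = {2, 6}  B4 = {4, 6}  B5 = {4, 5}
Tree: B1–B2, B2–B3, B3–B4, B4–B5
Each bag holds 2 vertices, so the decomposition has width 1, which upper-bounds the treewidth. Since G has at least one edge (e.g. 3–1), it is not an edgeless graph, so tw(G) ≥ 1. Combining the bounds, tw(G) = 1.

1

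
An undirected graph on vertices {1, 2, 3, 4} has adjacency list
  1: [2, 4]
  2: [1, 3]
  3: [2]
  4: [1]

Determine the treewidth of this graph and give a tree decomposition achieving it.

Every bag has size at most 2, so the width is 2 − 1 = 1 and tw(G) ≤ 1. Since G has at least one edge (e.g. 1–2), it is not an edgeless graph, so tw(G) ≥ 1. The upper and lower bounds meet at 1, so that is the treewidth.

Treewidth 1.
One optimal decomposition is:
Bags: B1 = {1, 2}  B2 = {1, 4}  B3 = {2, 3}
Tree: B1–B2, B1–B3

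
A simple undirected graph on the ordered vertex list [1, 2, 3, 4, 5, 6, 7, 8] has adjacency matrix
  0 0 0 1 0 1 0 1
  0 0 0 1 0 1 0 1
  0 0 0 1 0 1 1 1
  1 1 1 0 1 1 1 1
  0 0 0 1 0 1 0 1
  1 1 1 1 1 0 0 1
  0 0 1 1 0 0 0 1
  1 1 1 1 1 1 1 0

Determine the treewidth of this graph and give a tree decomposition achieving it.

Every bag has size at most 4, so the width is 4 − 1 = 3 and tw(G) ≤ 3. Conversely, {1, 4, 6, 8} is a clique of size 4, and the vertices of any clique must share a bag in every tree decomposition; so some bag has ≥ 4 vertices and tw(G) ≥ 3. Combining the bounds, tw(G) = 3.

Treewidth 3.
One optimal decomposition is:
Bags: B1 = {3, 4, 7, 8}  B2 = {3, 4, 6, 8}  B3 = {1, 4, 6, 8}  B4 = {2, 4, 6, 8}  B5 = {4, 5, 6, 8}
Tree: B1–B2, B2–B3, B2–B4, B3–B5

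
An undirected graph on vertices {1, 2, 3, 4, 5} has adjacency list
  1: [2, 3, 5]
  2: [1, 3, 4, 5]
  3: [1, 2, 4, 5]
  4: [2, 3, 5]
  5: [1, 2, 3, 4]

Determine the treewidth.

A width-3 tree decomposition is:
Bags: B1 = {1, 2, 3, 5}  B2 = {2, 3, 4, 5}
Tree: B1–B2
Every bag has size at most 4, so the width is 4 − 1 = 3 and tw(G) ≤ 3. For the lower bound, the 4 vertices {1, 2, 3, 5} are pairwise adjacent, and any tree decomposition puts a clique entirely inside one bag — forcing width ≥ 3. Combining the bounds, tw(G) = 3.

3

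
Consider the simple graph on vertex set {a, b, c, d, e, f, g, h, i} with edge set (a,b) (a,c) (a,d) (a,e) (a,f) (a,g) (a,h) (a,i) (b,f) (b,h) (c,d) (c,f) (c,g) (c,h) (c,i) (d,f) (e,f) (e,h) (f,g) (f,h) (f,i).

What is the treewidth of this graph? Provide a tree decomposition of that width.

Treewidth 3.
One optimal decomposition is:
Bags: B1 = {a, c, f, g}  B2 = {a, c, f, h}  B3 = {a, c, f, i}  B4 = {a, b, f, h}  B5 = {a, e, f, h}  B6 = {a, c, d, f}
Tree: B1–B2, B1–B3, B2–B4, B4–B5, B3–B6

The largest bag has 4 vertices, giving width 3; this decomposition certifies tw(G) ≤ 3. For the lower bound, the 4 vertices {a, e, f, h} are pairwise adjacent, and any tree decomposition puts a clique entirely inside one bag — forcing width ≥ 3. Combining the bounds, tw(G) = 3.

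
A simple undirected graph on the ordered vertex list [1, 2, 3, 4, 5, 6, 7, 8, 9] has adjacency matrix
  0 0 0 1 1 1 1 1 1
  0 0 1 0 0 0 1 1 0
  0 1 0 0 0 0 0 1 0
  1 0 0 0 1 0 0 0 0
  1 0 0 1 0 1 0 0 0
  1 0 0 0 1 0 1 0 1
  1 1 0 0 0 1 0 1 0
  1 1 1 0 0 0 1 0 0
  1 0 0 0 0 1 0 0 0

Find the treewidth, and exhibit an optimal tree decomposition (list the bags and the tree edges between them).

Treewidth 2.
One optimal decomposition is:
Bags: B1 = {1, 6, 7}  B2 = {1, 7, 8}  B3 = {1, 6, 9}  B4 = {1, 5, 6}  B5 = {2, 7, 8}  B6 = {1, 4, 5}  B7 = {2, 3, 8}
Tree: B1–B2, B1–B3, B1–B4, B2–B5, B4–B6, B5–B7

The largest bag has 3 vertices, giving width 2; this decomposition certifies tw(G) ≤ 2. Conversely, {1, 7, 8} is a clique of size 3, and the vertices of any clique must share a bag in every tree decomposition; so some bag has ≥ 3 vertices and tw(G) ≥ 2. Hence tw(G) = 2 exactly.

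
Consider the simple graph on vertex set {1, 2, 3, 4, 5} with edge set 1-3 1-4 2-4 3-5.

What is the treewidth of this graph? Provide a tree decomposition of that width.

Every bag has size at most 2, so the width is 2 − 1 = 1 and tw(G) ≤ 1. G has an edge, so its treewidth is at least 1. Therefore the treewidth is 1.

Treewidth 1.
Bags: B1 = {3, 5}  B2 = {1, 3}  B3 = {1, 4}  B4 = {2, 4}
Tree: B1–B2, B2–B3, B3–B4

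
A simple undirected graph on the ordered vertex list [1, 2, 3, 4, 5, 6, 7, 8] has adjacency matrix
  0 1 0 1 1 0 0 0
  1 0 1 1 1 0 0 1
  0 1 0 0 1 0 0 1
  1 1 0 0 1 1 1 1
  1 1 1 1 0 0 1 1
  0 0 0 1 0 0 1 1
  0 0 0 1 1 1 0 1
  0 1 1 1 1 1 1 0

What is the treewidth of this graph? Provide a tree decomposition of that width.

Treewidth 3.
One such decomposition:
Bags: B1 = {2, 4, 5, 8}  B2 = {4, 5, 7, 8}  B3 = {4, 6, 7, 8}  B4 = {2, 3, 5, 8}  B5 = {1, 2, 4, 5}
Tree: B1–B2, B2–B3, B1–B4, B1–B5

Every bag has size at most 4, so the width is 4 − 1 = 3 and tw(G) ≤ 3. Conversely, {2, 3, 5, 8} is a clique of size 4, and the vertices of any clique must share a bag in every tree decomposition; so some bag has ≥ 4 vertices and tw(G) ≥ 3. Combining the bounds, tw(G) = 3.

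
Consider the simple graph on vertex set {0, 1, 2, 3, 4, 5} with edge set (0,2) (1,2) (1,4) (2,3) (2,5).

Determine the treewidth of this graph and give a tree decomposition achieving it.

Every bag has size at most 2, so the width is 2 − 1 = 1 and tw(G) ≤ 1. Since G has at least one edge (e.g. 1–2), it is not an edgeless graph, so tw(G) ≥ 1. Combining the bounds, tw(G) = 1.

Treewidth 1.
Bags: B1 = {1, 2}  B2 = {1, 4}  B3 = {2, 3}  B4 = {2, 5}  B5 = {0, 2}
Tree: B1–B2, B1–B3, B1–B4, B1–B5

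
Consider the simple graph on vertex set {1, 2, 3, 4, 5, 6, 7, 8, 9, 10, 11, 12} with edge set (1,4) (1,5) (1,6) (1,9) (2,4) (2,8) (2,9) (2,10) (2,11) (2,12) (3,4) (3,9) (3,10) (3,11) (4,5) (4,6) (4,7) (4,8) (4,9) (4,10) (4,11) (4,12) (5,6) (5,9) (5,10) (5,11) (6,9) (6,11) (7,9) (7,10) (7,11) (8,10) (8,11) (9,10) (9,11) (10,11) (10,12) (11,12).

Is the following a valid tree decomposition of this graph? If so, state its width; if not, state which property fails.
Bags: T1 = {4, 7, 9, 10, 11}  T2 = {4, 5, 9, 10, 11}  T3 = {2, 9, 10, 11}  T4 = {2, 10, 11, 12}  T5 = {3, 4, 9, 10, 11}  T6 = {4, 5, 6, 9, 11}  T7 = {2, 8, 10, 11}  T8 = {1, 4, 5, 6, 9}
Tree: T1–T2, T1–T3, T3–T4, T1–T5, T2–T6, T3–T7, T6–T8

A tree decomposition must satisfy three properties: every vertex lies in some bag; for every edge, both endpoints lie together in some bag; and for every vertex, the bags containing it form a connected subtree. Here edge (4,2) lies in no bag, so the decomposition is invalid.

No — edge (4,2) lies in no bag.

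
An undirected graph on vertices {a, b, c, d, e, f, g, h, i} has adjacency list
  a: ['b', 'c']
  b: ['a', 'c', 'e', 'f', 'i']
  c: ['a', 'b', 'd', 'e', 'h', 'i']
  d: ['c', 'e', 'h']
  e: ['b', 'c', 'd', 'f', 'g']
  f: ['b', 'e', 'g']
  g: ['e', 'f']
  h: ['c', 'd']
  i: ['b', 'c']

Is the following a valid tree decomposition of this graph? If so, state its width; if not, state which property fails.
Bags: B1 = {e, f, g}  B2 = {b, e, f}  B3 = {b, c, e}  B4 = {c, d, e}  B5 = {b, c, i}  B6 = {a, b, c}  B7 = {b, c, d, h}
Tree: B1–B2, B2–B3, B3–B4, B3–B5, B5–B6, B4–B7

No — bags containing vertex b are not connected in the tree.

A tree decomposition must satisfy three properties: every vertex lies in some bag; for every edge, both endpoints lie together in some bag; and for every vertex, the bags containing it form a connected subtree. Here bags containing vertex b are not connected in the tree, so the decomposition is invalid.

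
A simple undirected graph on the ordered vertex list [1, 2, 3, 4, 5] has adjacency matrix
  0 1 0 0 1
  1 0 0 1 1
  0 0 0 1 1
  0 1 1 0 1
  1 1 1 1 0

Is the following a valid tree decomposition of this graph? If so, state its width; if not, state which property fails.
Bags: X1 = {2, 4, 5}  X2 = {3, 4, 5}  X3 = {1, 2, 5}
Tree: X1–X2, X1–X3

Vertex coverage: the bags together contain {1, 2, 3, 4, 5}, the full vertex set. Edge coverage: each edge of G has both endpoints in at least one bag. Running intersection: for every vertex, the bags containing it form a connected subtree. All three properties hold, so this is a valid tree decomposition of width max|bag| − 1 = 2, and hence tw(G) ≤ 2.

Yes; width 2.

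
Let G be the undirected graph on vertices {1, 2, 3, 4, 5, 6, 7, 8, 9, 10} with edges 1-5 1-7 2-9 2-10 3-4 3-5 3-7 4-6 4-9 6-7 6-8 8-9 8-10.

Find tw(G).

2

A width-2 tree decomposition is:
Bags: B1 = {1, 3, 5}  B2 = {1, 3, 7}  B3 = {3, 4, 7}  B4 = {4, 6, 7}  B5 = {4, 6, 9}  B6 = {6, 8, 9}  B7 = {2, 8, 9}  B8 = {2, 8, 10}
Tree: B1–B2, B2–B3, B3–B4, B4–B5, B5–B6, B6–B7, B7–B8
The largest bag has 3 vertices, giving width 2; this decomposition certifies tw(G) ≤ 2. The edges 5–1–7–3–5 form a cycle, so G is not a tree and its treewidth is at least 2. Therefore the treewidth is 2.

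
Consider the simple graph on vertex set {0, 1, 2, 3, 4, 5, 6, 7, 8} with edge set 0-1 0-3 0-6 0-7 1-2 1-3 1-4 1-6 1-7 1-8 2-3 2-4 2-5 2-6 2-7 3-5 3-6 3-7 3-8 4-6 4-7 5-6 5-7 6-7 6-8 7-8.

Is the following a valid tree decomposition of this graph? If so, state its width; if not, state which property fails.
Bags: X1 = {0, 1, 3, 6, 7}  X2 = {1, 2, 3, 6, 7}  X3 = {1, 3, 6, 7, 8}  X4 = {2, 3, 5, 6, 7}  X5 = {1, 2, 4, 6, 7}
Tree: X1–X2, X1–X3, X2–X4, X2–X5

Yes; width 4.

Every vertex of G appears in some bag (union = {0, 1, 2, 3, 4, 5, 6, 7, 8}); every edge is covered by a bag; and for each vertex v the set of bags containing v is connected in the bag tree. The decomposition is therefore valid. The largest bag has 5 vertices, so the width is 4.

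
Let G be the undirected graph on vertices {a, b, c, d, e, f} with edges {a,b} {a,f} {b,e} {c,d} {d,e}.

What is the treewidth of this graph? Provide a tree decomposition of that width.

The largest bag has 2 vertices, giving width 1; this decomposition certifies tw(G) ≤ 1. Since G has at least one edge (e.g. c–d), it is not an edgeless graph, so tw(G) ≥ 1. Combining the bounds, tw(G) = 1.

Treewidth 1.
Bags: B1 = {c, d}  B2 = {d, e}  B3 = {b, e}  B4 = {a, b}  B5 = {a, f}
Tree: B1–B2, B2–B3, B3–B4, B4–B5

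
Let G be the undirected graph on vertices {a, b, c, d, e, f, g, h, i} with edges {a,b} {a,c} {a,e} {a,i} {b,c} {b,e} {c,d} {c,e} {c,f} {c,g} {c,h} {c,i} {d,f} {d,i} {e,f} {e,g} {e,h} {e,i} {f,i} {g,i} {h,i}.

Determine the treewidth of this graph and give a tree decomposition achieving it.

Treewidth 3.
Bags: B1 = {a, c, e, i}  B2 = {c, e, g, i}  B3 = {c, e, f, i}  B4 = {c, e, h, i}  B5 = {a, b, c, e}  B6 = {c, d, f, i}
Tree: B1–B2, B2–B3, B2–B4, B1–B5, B3–B6

Every bag has size at most 4, so the width is 4 − 1 = 3 and tw(G) ≤ 3. On the other hand G contains the 4-clique {a, b, c, e}. A clique must lie in a single bag of any decomposition, so no decomposition can have width below 3. Hence tw(G) = 3 exactly.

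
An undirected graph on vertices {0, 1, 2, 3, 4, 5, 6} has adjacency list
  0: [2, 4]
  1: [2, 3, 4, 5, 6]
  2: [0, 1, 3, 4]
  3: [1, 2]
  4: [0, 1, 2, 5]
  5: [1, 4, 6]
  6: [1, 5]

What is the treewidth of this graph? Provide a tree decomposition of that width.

Treewidth 2.
One such decomposition:
Bags: B1 = {1, 4, 5}  B2 = {1, 5, 6}  B3 = {1, 2, 4}  B4 = {1, 2, 3}  B5 = {0, 2, 4}
Tree: B1–B2, B1–B3, B3–B4, B3–B5

Every bag has size at most 3, so the width is 3 − 1 = 2 and tw(G) ≤ 2. For the lower bound, the 3 vertices {0, 2, 4} are pairwise adjacent, and any tree decomposition puts a clique entirely inside one bag — forcing width ≥ 2. Hence tw(G) = 2 exactly.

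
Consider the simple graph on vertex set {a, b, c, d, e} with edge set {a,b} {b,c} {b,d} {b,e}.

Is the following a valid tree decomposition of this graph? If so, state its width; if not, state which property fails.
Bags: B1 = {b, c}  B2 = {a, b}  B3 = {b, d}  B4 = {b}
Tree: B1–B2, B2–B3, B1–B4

A tree decomposition must satisfy three properties: every vertex lies in some bag; for every edge, both endpoints lie together in some bag; and for every vertex, the bags containing it form a connected subtree. Here vertex e appears in no bag, so the decomposition is invalid.

No — vertex e appears in no bag.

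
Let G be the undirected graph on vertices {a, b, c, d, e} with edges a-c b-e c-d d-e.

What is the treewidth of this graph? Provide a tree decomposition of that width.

The largest bag has 2 vertices, giving width 1; this decomposition certifies tw(G) ≤ 1. G has an edge, so its treewidth is at least 1. Combining the bounds, tw(G) = 1.

Treewidth 1.
One such decomposition:
Bags: B1 = {a, c}  B2 = {c, d}  B3 = {d, e}  B4 = {b, e}
Tree: B1–B2, B2–B3, B3–B4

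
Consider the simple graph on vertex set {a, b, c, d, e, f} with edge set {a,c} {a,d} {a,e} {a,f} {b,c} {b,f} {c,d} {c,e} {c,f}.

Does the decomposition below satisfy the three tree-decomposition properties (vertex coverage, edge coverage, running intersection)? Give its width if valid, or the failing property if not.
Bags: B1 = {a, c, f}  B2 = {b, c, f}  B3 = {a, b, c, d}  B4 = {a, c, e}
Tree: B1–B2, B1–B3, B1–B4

A tree decomposition must satisfy three properties: every vertex lies in some bag; for every edge, both endpoints lie together in some bag; and for every vertex, the bags containing it form a connected subtree. Here bags containing vertex b are not connected in the tree, so the decomposition is invalid.

No — bags containing vertex b are not connected in the tree.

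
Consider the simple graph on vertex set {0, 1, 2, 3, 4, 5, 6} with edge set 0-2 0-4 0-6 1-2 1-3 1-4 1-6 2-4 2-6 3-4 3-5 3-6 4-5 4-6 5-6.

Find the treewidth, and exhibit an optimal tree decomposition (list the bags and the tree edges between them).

Every bag has size at most 4, so the width is 4 − 1 = 3 and tw(G) ≤ 3. For the lower bound, the 4 vertices {0, 2, 4, 6} are pairwise adjacent, and any tree decomposition puts a clique entirely inside one bag — forcing width ≥ 3. Hence tw(G) = 3 exactly.

Treewidth 3.
Bags: B1 = {3, 4, 5, 6}  B2 = {1, 3, 4, 6}  B3 = {1, 2, 4, 6}  B4 = {0, 2, 4, 6}
Tree: B1–B2, B2–B3, B3–B4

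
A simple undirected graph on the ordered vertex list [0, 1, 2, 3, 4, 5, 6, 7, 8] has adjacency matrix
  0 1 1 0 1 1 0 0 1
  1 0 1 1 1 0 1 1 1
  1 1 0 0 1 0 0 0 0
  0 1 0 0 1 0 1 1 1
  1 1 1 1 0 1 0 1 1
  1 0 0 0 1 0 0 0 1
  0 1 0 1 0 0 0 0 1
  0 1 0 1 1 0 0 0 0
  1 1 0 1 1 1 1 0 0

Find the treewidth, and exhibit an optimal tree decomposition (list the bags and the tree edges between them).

Every bag has size at most 4, so the width is 4 − 1 = 3 and tw(G) ≤ 3. Conversely, {0, 1, 4, 8} is a clique of size 4, and the vertices of any clique must share a bag in every tree decomposition; so some bag has ≥ 4 vertices and tw(G) ≥ 3. Hence tw(G) = 3 exactly.

Treewidth 3.
One such decomposition:
Bags: B1 = {1, 3, 4, 8}  B2 = {0, 1, 4, 8}  B3 = {0, 1, 2, 4}  B4 = {1, 3, 6, 8}  B5 = {1, 3, 4, 7}  B6 = {0, 4, 5, 8}
Tree: B1–B2, B2–B3, B1–B4, B1–B5, B2–B6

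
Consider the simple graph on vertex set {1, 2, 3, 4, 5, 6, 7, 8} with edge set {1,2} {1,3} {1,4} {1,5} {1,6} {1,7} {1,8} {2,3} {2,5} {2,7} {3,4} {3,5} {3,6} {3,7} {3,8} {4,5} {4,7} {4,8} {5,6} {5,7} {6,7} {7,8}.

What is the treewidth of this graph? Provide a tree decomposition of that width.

Each bag holds 5 vertices, so the decomposition has width 4, which upper-bounds the treewidth. For the lower bound, the 5 vertices {1, 3, 4, 7, 8} are pairwise adjacent, and any tree decomposition puts a clique entirely inside one bag — forcing width ≥ 4. Hence tw(G) = 4 exactly.

Treewidth 4.
One such decomposition:
Bags: B1 = {1, 3, 4, 7, 8}  B2 = {1, 3, 4, 5, 7}  B3 = {1, 3, 5, 6, 7}  B4 = {1, 2, 3, 5, 7}
Tree: B1–B2, B2–B3, B2–B4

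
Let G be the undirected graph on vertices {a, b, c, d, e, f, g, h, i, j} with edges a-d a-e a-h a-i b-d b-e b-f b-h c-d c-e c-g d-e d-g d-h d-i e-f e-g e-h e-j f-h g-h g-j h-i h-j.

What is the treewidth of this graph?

3

A width-3 tree decomposition is:
Bags: B1 = {b, d, e, h}  B2 = {d, e, g, h}  B3 = {a, d, e, h}  B4 = {a, d, h, i}  B5 = {c, d, e, g}  B6 = {e, g, h, j}  B7 = {b, e, f, h}
Tree: B1–B2, B2–B3, B3–B4, B2–B5, B2–B6, B1–B7
The largest bag has 4 vertices, giving width 3; this decomposition certifies tw(G) ≤ 3. On the other hand G contains the 4-clique {d, e, g, h}. A clique must lie in a single bag of any decomposition, so no decomposition can have width below 3. Therefore the treewidth is 3.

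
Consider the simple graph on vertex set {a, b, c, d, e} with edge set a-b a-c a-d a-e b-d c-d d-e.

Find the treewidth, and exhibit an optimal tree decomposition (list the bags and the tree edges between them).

Treewidth 2.
One such decomposition:
Bags: B1 = {a, b, d}  B2 = {a, d, e}  B3 = {a, c, d}
Tree: B1–B2, B2–B3

The largest bag has 3 vertices, giving width 2; this decomposition certifies tw(G) ≤ 2. On the other hand G contains the 3-clique {a, d, e}. A clique must lie in a single bag of any decomposition, so no decomposition can have width below 2. Combining the bounds, tw(G) = 2.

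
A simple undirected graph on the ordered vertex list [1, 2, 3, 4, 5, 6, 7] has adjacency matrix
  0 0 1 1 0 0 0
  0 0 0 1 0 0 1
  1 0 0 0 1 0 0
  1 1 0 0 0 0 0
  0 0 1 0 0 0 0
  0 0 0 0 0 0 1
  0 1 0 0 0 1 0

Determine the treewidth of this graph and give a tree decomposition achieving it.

Each bag holds 2 vertices, so the decomposition has width 1, which upper-bounds the treewidth. Any graph with an edge has treewidth ≥ 1, and G has the edge 5–3. Therefore the treewidth is 1.

Treewidth 1.
One such decomposition:
Bags: B1 = {3, 5}  B2 = {1, 3}  B3 = {1, 4}  B4 = {2, 4}  B5 = {2, 7}  B6 = {6, 7}
Tree: B1–B2, B2–B3, B3–B4, B4–B5, B5–B6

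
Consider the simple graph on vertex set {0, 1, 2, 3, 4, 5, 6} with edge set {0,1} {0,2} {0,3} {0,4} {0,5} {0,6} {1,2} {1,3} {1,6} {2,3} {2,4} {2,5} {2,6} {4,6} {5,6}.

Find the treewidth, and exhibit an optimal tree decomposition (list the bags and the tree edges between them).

Treewidth 3.
One such decomposition:
Bags: B1 = {0, 1, 2, 6}  B2 = {0, 2, 5, 6}  B3 = {0, 2, 4, 6}  B4 = {0, 1, 2, 3}
Tree: B1–B2, B1–B3, B1–B4

The largest bag has 4 vertices, giving width 3; this decomposition certifies tw(G) ≤ 3. For the lower bound, the 4 vertices {0, 1, 2, 3} are pairwise adjacent, and any tree decomposition puts a clique entirely inside one bag — forcing width ≥ 3. Hence tw(G) = 3 exactly.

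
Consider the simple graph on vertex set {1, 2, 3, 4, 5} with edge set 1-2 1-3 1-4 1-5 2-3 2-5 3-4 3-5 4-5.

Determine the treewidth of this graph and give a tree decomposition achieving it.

Treewidth 3.
One such decomposition:
Bags: B1 = {1, 3, 4, 5}  B2 = {1, 2, 3, 5}
Tree: B1–B2

Each bag holds 4 vertices, so the decomposition has width 3, which upper-bounds the treewidth. Conversely, {1, 2, 3, 5} is a clique of size 4, and the vertices of any clique must share a bag in every tree decomposition; so some bag has ≥ 4 vertices and tw(G) ≥ 3. Therefore the treewidth is 3.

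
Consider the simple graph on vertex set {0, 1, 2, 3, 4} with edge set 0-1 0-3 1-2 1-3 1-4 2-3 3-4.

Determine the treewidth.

A width-2 tree decomposition is:
Bags: B1 = {1, 3, 4}  B2 = {0, 1, 3}  B3 = {1, 2, 3}
Tree: B1–B2, B1–B3
Each bag holds 3 vertices, so the decomposition has width 2, which upper-bounds the treewidth. For the lower bound, the 3 vertices {0, 1, 3} are pairwise adjacent, and any tree decomposition puts a clique entirely inside one bag — forcing width ≥ 2. Hence tw(G) = 2 exactly.

2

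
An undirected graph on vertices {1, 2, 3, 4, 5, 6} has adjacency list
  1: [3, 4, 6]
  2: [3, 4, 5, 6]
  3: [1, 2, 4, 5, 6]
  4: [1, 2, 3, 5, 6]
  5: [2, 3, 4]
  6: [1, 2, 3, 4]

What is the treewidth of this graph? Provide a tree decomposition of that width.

The largest bag has 4 vertices, giving width 3; this decomposition certifies tw(G) ≤ 3. Conversely, {1, 3, 4, 6} is a clique of size 4, and the vertices of any clique must share a bag in every tree decomposition; so some bag has ≥ 4 vertices and tw(G) ≥ 3. Hence tw(G) = 3 exactly.

Treewidth 3.
One such decomposition:
Bags: B1 = {2, 3, 4, 6}  B2 = {1, 3, 4, 6}  B3 = {2, 3, 4, 5}
Tree: B1–B2, B1–B3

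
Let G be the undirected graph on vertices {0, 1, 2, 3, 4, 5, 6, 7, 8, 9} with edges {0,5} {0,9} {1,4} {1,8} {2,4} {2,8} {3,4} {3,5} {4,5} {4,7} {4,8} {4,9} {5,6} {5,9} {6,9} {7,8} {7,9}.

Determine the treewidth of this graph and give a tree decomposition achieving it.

Treewidth 2.
One such decomposition:
Bags: B1 = {4, 7, 9}  B2 = {4, 5, 9}  B3 = {5, 6, 9}  B4 = {0, 5, 9}  B5 = {4, 7, 8}  B6 = {2, 4, 8}  B7 = {1, 4, 8}  B8 = {3, 4, 5}
Tree: B1–B2, B2–B3, B3–B4, B1–B5, B5–B6, B6–B7, B2–B8

Every bag has size at most 3, so the width is 3 − 1 = 2 and tw(G) ≤ 2. Conversely, {0, 5, 9} is a clique of size 3, and the vertices of any clique must share a bag in every tree decomposition; so some bag has ≥ 3 vertices and tw(G) ≥ 2. Therefore the treewidth is 2.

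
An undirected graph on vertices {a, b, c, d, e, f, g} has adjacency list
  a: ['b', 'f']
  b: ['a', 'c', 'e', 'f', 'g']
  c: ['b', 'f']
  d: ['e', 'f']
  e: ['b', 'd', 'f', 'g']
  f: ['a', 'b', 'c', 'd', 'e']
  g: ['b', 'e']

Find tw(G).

2

A width-2 tree decomposition is:
Bags: B1 = {b, e, g}  B2 = {b, e, f}  B3 = {a, b, f}  B4 = {b, c, f}  B5 = {d, e, f}
Tree: B1–B2, B2–B3, B2–B4, B2–B5
Each bag holds 3 vertices, so the decomposition has width 2, which upper-bounds the treewidth. Conversely, {b, e, g} is a clique of size 3, and the vertices of any clique must share a bag in every tree decomposition; so some bag has ≥ 3 vertices and tw(G) ≥ 2. The upper and lower bounds meet at 2, so that is the treewidth.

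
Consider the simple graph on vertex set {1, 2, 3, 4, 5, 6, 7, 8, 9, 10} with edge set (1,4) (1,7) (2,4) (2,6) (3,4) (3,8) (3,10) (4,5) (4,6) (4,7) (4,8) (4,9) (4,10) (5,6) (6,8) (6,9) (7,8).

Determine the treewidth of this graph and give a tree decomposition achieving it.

Every bag has size at most 3, so the width is 3 − 1 = 2 and tw(G) ≤ 2. On the other hand G contains the 3-clique {1, 4, 7}. A clique must lie in a single bag of any decomposition, so no decomposition can have width below 2. Therefore the treewidth is 2.

Treewidth 2.
Bags: B1 = {3, 4, 8}  B2 = {4, 6, 8}  B3 = {4, 7, 8}  B4 = {1, 4, 7}  B5 = {4, 6, 9}  B6 = {3, 4, 10}  B7 = {2, 4, 6}  B8 = {4, 5, 6}
Tree: B1–B2, B1–B3, B3–B4, B2–B5, B1–B6, B5–B7, B2–B8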